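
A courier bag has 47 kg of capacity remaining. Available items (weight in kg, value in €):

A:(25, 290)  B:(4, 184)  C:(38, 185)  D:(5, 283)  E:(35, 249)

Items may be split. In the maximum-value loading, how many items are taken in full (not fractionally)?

Order: D (283/5=56.60) > B (184/4=46.00) > A (290/25=11.60) > E (249/35=7.11) > C (185/38=4.87)
Fill: take D (5 @ 283) → take B (4 @ 184) → take A (25 @ 290) → take 13/35 of E → 92.49; 47/47 used.
3 item(s) taken whole; one partial (take 13/35 of E).

3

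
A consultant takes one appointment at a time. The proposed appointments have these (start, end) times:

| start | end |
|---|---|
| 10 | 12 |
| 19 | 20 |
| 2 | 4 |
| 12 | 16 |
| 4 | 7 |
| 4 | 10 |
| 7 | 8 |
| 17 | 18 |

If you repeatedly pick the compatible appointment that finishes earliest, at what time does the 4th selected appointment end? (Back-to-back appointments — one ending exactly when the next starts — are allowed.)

By end time: (2,4), (4,7), (7,8), (4,10), (10,12), (12,16), (17,18), (19,20).
Pick (2,4); next start ≥ 4 → (4,7); next start ≥ 7 → (7,8); next start ≥ 8 → (10,12); next start ≥ 12 → (12,16); next start ≥ 16 → (17,18); next start ≥ 18 → (19,20).
Selected: (2,4) (4,7) (7,8) (10,12) (12,16) (17,18) (19,20)

12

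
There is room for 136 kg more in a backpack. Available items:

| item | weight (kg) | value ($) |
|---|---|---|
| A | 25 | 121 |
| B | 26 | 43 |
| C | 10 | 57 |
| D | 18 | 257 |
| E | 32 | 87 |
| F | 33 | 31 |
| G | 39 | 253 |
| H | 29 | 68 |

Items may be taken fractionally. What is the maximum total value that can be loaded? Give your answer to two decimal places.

Ratios (sorted): D 14.28, G 6.49, C 5.70, A 4.84, E 2.72, H 2.34, B 1.65, F 0.94
take D (18 @ 257); take G (39 @ 253); take C (10 @ 57); take A (25 @ 121); take E (32 @ 87); take 12/29 of H → 28.14. Capacity used 136/136.
Total value = 803.14

803.14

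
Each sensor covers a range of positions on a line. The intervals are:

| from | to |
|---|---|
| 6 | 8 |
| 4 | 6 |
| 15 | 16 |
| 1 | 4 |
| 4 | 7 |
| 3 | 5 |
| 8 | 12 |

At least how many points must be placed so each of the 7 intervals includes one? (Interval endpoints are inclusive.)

3

By right end: [1,4]  [3,5]  [4,6]  [4,7]  [6,8]  [8,12]  [15,16]
[1,4] uncovered → point at 4; [6,8] uncovered → point at 8; [15,16] uncovered → point at 16.
Points: 4, 8, 16 (3 total).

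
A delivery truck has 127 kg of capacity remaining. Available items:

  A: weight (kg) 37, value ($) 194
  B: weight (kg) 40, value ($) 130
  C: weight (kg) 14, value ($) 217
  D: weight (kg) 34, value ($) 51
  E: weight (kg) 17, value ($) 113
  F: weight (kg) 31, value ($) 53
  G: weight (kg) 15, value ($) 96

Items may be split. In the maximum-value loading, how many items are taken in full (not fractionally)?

5

Ratios (sorted): C 15.50, E 6.65, G 6.40, A 5.24, B 3.25, F 1.71, D 1.50
take C (14 @ 217); take E (17 @ 113); take G (15 @ 96); take A (37 @ 194); take B (40 @ 130); take 4/31 of F → 6.84. Capacity used 127/127.
5 item(s) taken whole; one partial (take 4/31 of F).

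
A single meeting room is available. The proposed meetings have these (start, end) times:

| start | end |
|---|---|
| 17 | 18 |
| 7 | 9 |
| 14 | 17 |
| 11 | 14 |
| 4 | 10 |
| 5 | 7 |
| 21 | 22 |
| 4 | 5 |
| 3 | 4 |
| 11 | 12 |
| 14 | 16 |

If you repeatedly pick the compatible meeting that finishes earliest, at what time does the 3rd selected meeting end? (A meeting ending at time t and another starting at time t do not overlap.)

7

Order by finish time; keep every interval that doesn't clash with the previous kept one.
By end time: (3,4), (4,5), (5,7), (7,9), (4,10), (11,12), (11,14), (14,16), (14,17), (17,18), (21,22).
Pick (3,4); next start ≥ 4 → (4,5); next start ≥ 5 → (5,7); next start ≥ 7 → (7,9); next start ≥ 9 → (11,12); next start ≥ 12 → (14,16); next start ≥ 16 → (17,18); next start ≥ 18 → (21,22).
Selected: (3,4) (4,5) (5,7) (7,9) (11,12) (14,16) (17,18) (21,22)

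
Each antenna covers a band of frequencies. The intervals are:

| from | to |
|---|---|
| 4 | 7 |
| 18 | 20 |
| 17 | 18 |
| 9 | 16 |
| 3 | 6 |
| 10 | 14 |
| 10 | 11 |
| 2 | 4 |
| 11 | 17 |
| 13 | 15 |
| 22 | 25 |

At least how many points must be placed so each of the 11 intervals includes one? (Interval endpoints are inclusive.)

By right end: [2,4]  [3,6]  [4,7]  [10,11]  [10,14]  [13,15]  [9,16]  [11,17]  [17,18]  [18,20]  [22,25]
[2,4] uncovered → point at 4; [10,11] uncovered → point at 11; [13,15] uncovered → point at 15; [17,18] uncovered → point at 18; [22,25] uncovered → point at 25.
Points: 4, 11, 15, 18, 25 (5 total).

5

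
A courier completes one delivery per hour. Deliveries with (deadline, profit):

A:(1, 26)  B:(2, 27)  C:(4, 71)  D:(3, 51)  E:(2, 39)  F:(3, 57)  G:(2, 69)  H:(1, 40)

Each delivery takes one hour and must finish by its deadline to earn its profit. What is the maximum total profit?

248

Profit order: C=71 G=69 F=57 D=51 H=40 E=39 B=27 A=26
Assign: C→slot 4, G→slot 2, F→slot 3, D→slot 1, H skipped, E skipped, B skipped, A skipped.
Slots: [1:D] [2:G] [3:F] [4:C]
Profit = 51 + 69 + 57 + 71 = 248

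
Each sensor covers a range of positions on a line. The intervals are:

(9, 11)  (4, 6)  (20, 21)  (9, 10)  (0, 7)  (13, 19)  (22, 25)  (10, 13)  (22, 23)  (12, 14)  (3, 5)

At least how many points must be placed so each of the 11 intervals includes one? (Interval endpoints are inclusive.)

5

Sort by right endpoint; whenever an interval is uncovered, place a point at its right end.
By right end: [3,5]  [4,6]  [0,7]  [9,10]  [9,11]  [10,13]  [12,14]  [13,19]  [20,21]  [22,23]  [22,25]
[3,5] uncovered → point at 5; [9,10] uncovered → point at 10; [12,14] uncovered → point at 14; [20,21] uncovered → point at 21; [22,23] uncovered → point at 23.
Points: 5, 10, 14, 21, 23 (5 total).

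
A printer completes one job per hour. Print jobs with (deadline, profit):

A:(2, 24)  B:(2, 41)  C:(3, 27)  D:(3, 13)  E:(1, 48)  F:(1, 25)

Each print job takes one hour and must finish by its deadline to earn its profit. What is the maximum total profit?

116

Profit order: E=48 B=41 C=27 F=25 A=24 D=13
Assign: E→slot 1, B→slot 2, C→slot 3, F skipped, A skipped, D skipped.
Slots: [1:E] [2:B] [3:C]
Profit = 48 + 41 + 27 = 116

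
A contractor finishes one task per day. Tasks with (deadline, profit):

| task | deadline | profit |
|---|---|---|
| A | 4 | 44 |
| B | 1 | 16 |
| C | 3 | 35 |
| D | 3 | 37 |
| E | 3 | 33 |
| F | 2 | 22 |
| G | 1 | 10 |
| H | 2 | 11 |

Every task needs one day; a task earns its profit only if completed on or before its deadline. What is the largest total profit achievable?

149

Sort by profit descending; place each in the latest free slot ≤ its deadline.
By profit: A(d4,44), D(d3,37), C(d3,35), E(d3,33), F(d2,22), B(d1,16), H(d2,11), G(d1,10)
A→slot 4; D→slot 3; C→slot 2; E→slot 1; F skipped; B skipped; H skipped; G skipped.
Profit = 33 + 35 + 37 + 44 = 149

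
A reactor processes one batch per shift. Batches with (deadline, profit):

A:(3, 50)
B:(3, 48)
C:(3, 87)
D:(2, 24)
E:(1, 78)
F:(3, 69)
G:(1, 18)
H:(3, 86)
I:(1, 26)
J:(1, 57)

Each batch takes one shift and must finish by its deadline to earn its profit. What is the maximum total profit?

251

Sort by profit descending; place each in the latest free slot ≤ its deadline.
Profit order: C=87 H=86 E=78 F=69 J=57 A=50 B=48 I=26 D=24 G=18
Assign: C→slot 3, H→slot 2, E→slot 1, F skipped, J skipped, A skipped, B skipped, I skipped, D skipped, G skipped.
Slots: [1:E] [2:H] [3:C]
Profit = 78 + 86 + 87 = 251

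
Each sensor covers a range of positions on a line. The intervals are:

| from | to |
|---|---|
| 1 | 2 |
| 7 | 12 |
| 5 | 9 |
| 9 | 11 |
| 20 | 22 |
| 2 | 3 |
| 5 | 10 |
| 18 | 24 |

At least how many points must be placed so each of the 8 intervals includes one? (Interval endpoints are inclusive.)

3

Process intervals by earliest right end; each time one isn't hit yet, stab at its right endpoint.
Sorted: [1,2] [2,3] [5,9] [5,10] [9,11] [7,12] [20,22] [18,24]
{[1,2],[2,3]} hit by 2; {[5,9],[5,10],[9,11],[7,12]} hit by 9; {[20,22],[18,24]} hit by 22.
Points: 2, 9, 22 (3 total).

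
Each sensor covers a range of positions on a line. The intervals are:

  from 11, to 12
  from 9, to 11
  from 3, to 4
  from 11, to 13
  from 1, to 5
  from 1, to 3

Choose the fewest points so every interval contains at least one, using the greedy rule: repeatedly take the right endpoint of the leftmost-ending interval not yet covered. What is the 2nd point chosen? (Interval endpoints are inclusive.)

11

By right end: [1,3]  [3,4]  [1,5]  [9,11]  [11,12]  [11,13]
[1,3] uncovered → point at 3; [9,11] uncovered → point at 11.
Points: 3, 11 (2 total).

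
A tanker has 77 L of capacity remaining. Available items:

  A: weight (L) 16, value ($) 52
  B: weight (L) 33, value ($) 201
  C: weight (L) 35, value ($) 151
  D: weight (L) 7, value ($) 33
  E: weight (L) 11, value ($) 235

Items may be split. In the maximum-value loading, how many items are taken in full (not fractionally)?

3

Greedy by value/weight ratio, highest first.
Order: E (235/11=21.36) > B (201/33=6.09) > D (33/7=4.71) > C (151/35=4.31) > A (52/16=3.25)
Fill: take E (11 @ 235) → take B (33 @ 201) → take D (7 @ 33) → take 26/35 of C → 112.17; 77/77 used.
3 item(s) taken whole; one partial (take 26/35 of C).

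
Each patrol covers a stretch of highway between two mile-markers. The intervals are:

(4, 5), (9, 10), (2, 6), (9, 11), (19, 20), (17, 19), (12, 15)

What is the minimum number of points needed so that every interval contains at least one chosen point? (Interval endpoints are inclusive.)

4

Process intervals by earliest right end; each time one isn't hit yet, stab at its right endpoint.
Sorted: [4,5] [2,6] [9,10] [9,11] [12,15] [17,19] [19,20]
{[4,5],[2,6]} hit by 5; {[9,10],[9,11]} hit by 10; {[12,15]} hit by 15; {[17,19],[19,20]} hit by 19.
Points: 5, 10, 15, 19 (4 total).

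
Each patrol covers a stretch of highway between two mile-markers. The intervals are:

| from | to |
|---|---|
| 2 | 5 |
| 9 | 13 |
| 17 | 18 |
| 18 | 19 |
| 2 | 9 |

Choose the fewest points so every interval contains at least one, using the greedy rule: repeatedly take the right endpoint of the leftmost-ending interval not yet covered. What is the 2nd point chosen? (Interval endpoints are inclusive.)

13

Sorted: [2,5] [2,9] [9,13] [17,18] [18,19]
{[2,5],[2,9]} hit by 5; {[9,13]} hit by 13; {[17,18],[18,19]} hit by 18.
Points: 5, 13, 18 (3 total).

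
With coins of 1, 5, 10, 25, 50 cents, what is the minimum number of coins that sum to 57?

57 = 1×50 + 1×5 + 2×1
Total coins = 1 + 1 + 2 = 4

4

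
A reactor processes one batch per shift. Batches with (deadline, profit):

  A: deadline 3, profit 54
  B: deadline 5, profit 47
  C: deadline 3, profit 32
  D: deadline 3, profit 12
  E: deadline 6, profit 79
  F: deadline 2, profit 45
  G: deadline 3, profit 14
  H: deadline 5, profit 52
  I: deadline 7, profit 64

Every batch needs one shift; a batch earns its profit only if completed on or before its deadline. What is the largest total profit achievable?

373

Sort by profit descending; place each in the latest free slot ≤ its deadline.
Profit order: E=79 I=64 A=54 H=52 B=47 F=45 C=32 G=14 D=12
Assign: E→slot 6, I→slot 7, A→slot 3, H→slot 5, B→slot 4, F→slot 2, C→slot 1, G skipped, D skipped.
Slots: [1:C] [2:F] [3:A] [4:B] [5:H] [6:E] [7:I]
Profit = 32 + 45 + 54 + 47 + 52 + 79 + 64 = 373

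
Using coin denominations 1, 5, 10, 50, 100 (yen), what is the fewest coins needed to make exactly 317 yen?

7

317 = 3×100 + 1×10 + 1×5 + 2×1
Total coins = 3 + 1 + 1 + 2 = 7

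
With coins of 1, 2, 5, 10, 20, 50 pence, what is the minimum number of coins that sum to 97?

5

Greedy: take as many of the largest coin as possible, then repeat with the remainder.
97 − 1×50→47 − 2×20→7 − 1×5→2 − 1×2→0
Total coins = 1 + 2 + 1 + 1 = 5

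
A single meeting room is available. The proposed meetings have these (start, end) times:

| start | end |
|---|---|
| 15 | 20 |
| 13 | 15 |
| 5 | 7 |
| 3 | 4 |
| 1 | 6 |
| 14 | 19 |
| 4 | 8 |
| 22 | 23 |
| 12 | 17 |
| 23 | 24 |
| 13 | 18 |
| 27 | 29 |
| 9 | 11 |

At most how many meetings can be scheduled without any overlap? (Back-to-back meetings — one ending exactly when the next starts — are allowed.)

Sorted by end: (3,4)  (1,6)  (5,7)  (4,8)  (9,11)  (13,15)  (12,17)  (13,18)  (14,19)  (15,20)  (22,23)  (23,24)  (27,29)
take (3,4); take (5,7); skip (4,8); take (9,11); take (13,15); skip (12,17); take (15,20); take (22,23); take (23,24); take (27,29).
Selected 8 meetings.

8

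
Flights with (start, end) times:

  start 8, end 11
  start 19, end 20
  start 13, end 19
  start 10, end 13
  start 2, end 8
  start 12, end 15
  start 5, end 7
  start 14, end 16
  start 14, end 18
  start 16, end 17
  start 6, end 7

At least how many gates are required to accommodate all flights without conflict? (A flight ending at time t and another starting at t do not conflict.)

The answer is the maximum number of intervals overlapping at any instant.
Events (time:±→running): 2:+→1 5:+→2 6:+→3 7:-→2 7:-→1 8:-→0 8:+→1 10:+→2 11:-→1 12:+→2 13:-→1 13:+→2 14:+→3 14:+→4 … peak 4.

4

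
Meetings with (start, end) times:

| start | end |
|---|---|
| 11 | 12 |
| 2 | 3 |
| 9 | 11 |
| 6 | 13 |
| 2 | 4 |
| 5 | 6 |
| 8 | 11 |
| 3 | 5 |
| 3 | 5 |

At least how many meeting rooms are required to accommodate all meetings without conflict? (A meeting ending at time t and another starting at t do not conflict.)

3

starts: [2, 2, 3, 3, 5, 6, 8, 9, 11]
ends:   [3, 4, 5, 5, 6, 11, 11, 12, 13]
s2→1 s2→2 e3→1 s3→2 s3→3  — peak 3.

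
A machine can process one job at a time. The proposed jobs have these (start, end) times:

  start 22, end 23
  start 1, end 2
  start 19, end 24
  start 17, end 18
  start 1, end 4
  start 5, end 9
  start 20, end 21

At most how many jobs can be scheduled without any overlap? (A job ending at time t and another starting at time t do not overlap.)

Order by finish time; keep every interval that doesn't clash with the previous kept one.
By end time: (1,2), (1,4), (5,9), (17,18), (20,21), (22,23), (19,24).
Pick (1,2); next start ≥ 2 → (5,9); next start ≥ 9 → (17,18); next start ≥ 18 → (20,21); next start ≥ 21 → (22,23).
Selected 5 jobs.

5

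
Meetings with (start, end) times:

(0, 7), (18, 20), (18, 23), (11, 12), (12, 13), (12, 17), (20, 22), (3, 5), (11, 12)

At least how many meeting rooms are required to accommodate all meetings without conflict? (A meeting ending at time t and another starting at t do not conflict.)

2

The answer is the maximum number of intervals overlapping at any instant.
Events (time:±→running): 0:+→1 3:+→2 … peak 2.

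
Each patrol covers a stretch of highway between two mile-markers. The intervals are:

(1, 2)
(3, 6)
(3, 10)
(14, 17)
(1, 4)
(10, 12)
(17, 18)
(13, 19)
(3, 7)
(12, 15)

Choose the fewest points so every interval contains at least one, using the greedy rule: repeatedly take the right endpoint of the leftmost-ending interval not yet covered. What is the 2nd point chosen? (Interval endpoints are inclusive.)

6

Process intervals by earliest right end; each time one isn't hit yet, stab at its right endpoint.
Sorted: [1,2] [1,4] [3,6] [3,7] [3,10] [10,12] [12,15] [14,17] [17,18] [13,19]
{[1,2],[1,4]} hit by 2; {[3,6],[3,7],[3,10]} hit by 6; {[10,12],[12,15]} hit by 12; {[14,17],[17,18],[13,19]} hit by 17.
Points: 2, 6, 12, 17 (4 total).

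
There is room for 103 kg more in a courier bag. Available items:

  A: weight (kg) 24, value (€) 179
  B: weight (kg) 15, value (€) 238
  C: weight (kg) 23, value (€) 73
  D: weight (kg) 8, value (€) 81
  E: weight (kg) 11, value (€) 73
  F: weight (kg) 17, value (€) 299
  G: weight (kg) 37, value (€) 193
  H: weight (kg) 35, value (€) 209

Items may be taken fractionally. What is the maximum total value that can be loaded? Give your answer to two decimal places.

1037.20

Order: F (299/17=17.59) > B (238/15=15.87) > D (81/8=10.12) > A (179/24=7.46) > E (73/11=6.64) > H (209/35=5.97) > G (193/37=5.22) > C (73/23=3.17)
Fill: take F (17 @ 299) → take B (15 @ 238) → take D (8 @ 81) → take A (24 @ 179) → take E (11 @ 73) → take 28/35 of H → 167.20; 103/103 used.
Total value = 1037.20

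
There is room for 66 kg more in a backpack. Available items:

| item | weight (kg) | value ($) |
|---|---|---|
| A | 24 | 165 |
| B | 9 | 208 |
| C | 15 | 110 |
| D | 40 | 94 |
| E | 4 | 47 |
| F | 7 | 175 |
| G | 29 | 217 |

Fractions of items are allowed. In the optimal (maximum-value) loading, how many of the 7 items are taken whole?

5

Ratios (sorted): F 25.00, B 23.11, E 11.75, G 7.48, C 7.33, A 6.88, D 2.35
take F (7 @ 175); take B (9 @ 208); take E (4 @ 47); take G (29 @ 217); take C (15 @ 110); take 2/24 of A → 13.75. Capacity used 66/66.
5 item(s) taken whole; one partial (take 2/24 of A).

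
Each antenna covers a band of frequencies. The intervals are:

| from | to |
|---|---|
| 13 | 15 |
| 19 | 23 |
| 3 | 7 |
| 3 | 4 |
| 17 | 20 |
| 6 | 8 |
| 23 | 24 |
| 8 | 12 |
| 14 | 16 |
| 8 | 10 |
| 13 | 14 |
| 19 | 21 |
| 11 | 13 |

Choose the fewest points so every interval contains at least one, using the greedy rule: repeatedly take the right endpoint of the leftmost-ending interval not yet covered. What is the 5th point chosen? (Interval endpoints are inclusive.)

Sorted: [3,4] [3,7] [6,8] [8,10] [8,12] [11,13] [13,14] [13,15] [14,16] [17,20] [19,21] [19,23] [23,24]
{[3,4],[3,7]} hit by 4; {[6,8],[8,10],[8,12]} hit by 8; {[11,13],[13,14],[13,15]} hit by 13; {[14,16]} hit by 16; {[17,20],[19,21],[19,23]} hit by 20; {[23,24]} hit by 24.
Points: 4, 8, 13, 16, 20, 24 (6 total).

20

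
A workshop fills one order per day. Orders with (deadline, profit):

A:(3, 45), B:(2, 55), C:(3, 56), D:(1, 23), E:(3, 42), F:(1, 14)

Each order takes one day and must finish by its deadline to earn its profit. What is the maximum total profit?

156

Profit order: C=56 B=55 A=45 E=42 D=23 F=14
Assign: C→slot 3, B→slot 2, A→slot 1, E skipped, D skipped, F skipped.
Slots: [1:A] [2:B] [3:C]
Profit = 45 + 55 + 56 = 156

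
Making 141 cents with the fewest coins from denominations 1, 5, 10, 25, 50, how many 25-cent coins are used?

1

Greedy: take as many of the largest coin as possible, then repeat with the remainder.
141 = 2×50 + 1×25 + 1×10 + 1×5 + 1×1
Count of 25: 1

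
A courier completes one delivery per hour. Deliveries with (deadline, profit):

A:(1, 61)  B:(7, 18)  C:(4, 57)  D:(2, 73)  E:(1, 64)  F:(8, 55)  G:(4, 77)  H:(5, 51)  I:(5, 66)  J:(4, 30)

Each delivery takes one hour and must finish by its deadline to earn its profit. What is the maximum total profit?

410

Take jobs in profit order; each goes to the latest open slot no later than its deadline.
By profit: G(d4,77), D(d2,73), I(d5,66), E(d1,64), A(d1,61), C(d4,57), F(d8,55), H(d5,51), J(d4,30), B(d7,18)
G→slot 4; D→slot 2; I→slot 5; E→slot 1; A skipped; C→slot 3; F→slot 8; H skipped; J skipped; B→slot 7.
Profit = 64 + 73 + 57 + 77 + 66 + 18 + 55 = 410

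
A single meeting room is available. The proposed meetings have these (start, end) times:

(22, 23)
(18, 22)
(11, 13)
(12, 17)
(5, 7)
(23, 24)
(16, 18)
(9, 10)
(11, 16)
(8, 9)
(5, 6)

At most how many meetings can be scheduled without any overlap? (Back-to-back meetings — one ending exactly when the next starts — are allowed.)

Greedy by earliest finish: after sorting by end time, pick each interval compatible with the last pick.
By end time: (5,6), (5,7), (8,9), (9,10), (11,13), (11,16), (12,17), (16,18), (18,22), (22,23), (23,24).
Pick (5,6); next start ≥ 6 → (8,9); next start ≥ 9 → (9,10); next start ≥ 10 → (11,13); next start ≥ 13 → (16,18); next start ≥ 18 → (18,22); next start ≥ 22 → (22,23); next start ≥ 23 → (23,24).
Selected 8 meetings.

8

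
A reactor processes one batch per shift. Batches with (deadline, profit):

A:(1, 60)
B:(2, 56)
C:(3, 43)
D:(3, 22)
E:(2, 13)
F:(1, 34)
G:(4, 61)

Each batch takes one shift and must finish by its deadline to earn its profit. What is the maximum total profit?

220

Profit order: G=61 A=60 B=56 C=43 F=34 D=22 E=13
Assign: G→slot 4, A→slot 1, B→slot 2, C→slot 3, F skipped, D skipped, E skipped.
Slots: [1:A] [2:B] [3:C] [4:G]
Profit = 60 + 56 + 43 + 61 = 220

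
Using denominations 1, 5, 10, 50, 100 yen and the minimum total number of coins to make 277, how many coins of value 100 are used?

Greedy: take as many of the largest coin as possible, then repeat with the remainder.
277 − 2×100→77 − 1×50→27 − 2×10→7 − 1×5→2 − 2×1→0
Count of 100: 2

2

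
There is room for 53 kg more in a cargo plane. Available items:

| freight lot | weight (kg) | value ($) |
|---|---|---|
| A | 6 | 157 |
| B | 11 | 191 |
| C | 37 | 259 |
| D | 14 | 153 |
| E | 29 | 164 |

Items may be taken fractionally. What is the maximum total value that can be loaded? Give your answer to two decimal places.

Order: A (157/6=26.17) > B (191/11=17.36) > D (153/14=10.93) > C (259/37=7.00) > E (164/29=5.66)
Fill: take A (6 @ 157) → take B (11 @ 191) → take D (14 @ 153) → take 22/37 of C → 154.00; 53/53 used.
Total value = 655.00

655.00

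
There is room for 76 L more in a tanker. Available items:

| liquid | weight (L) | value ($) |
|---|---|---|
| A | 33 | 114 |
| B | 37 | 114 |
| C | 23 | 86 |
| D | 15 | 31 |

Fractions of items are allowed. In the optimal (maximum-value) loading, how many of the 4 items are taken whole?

2

Greedy by value/weight ratio, highest first.
Order: C (86/23=3.74) > A (114/33=3.45) > B (114/37=3.08) > D (31/15=2.07)
Fill: take C (23 @ 86) → take A (33 @ 114) → take 20/37 of B → 61.62; 76/76 used.
2 item(s) taken whole; one partial (take 20/37 of B).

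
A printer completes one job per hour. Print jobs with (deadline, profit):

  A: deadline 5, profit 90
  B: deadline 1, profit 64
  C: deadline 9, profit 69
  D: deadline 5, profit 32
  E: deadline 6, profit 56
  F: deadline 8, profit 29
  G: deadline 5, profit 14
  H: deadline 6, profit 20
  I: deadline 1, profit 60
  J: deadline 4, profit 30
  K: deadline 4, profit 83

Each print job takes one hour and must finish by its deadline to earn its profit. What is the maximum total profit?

By profit: A(d5,90), K(d4,83), C(d9,69), B(d1,64), I(d1,60), E(d6,56), D(d5,32), J(d4,30), F(d8,29), H(d6,20), G(d5,14)
A→slot 5; K→slot 4; C→slot 9; B→slot 1; I skipped; E→slot 6; D→slot 3; J→slot 2; F→slot 8; H skipped; G skipped.
Profit = 64 + 30 + 32 + 83 + 90 + 56 + 29 + 69 = 453

453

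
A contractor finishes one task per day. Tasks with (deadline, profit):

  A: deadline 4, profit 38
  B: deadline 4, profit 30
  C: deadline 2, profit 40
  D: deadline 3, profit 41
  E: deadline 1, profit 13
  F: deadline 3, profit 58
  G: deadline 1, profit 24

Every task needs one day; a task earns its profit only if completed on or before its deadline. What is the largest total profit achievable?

Sort by profit descending; place each in the latest free slot ≤ its deadline.
By profit: F(d3,58), D(d3,41), C(d2,40), A(d4,38), B(d4,30), G(d1,24), E(d1,13)
F→slot 3; D→slot 2; C→slot 1; A→slot 4; B skipped; G skipped; E skipped.
Profit = 40 + 41 + 58 + 38 = 177

177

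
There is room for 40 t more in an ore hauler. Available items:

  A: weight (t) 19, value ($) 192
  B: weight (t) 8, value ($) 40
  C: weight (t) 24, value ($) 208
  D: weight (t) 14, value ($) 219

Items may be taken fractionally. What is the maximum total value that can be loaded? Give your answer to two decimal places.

471.67

Sort by value per unit weight and fill in that order.
Ratios (sorted): D 15.64, A 10.11, C 8.67, B 5.00
take D (14 @ 219); take A (19 @ 192); take 7/24 of C → 60.67. Capacity used 40/40.
Total value = 471.67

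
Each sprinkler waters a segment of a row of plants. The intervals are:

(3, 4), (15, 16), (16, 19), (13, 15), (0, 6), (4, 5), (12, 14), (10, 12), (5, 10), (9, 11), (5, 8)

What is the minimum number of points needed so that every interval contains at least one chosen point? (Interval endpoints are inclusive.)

5

By right end: [3,4]  [4,5]  [0,6]  [5,8]  [5,10]  [9,11]  [10,12]  [12,14]  [13,15]  [15,16]  [16,19]
[3,4] uncovered → point at 4; [5,8] uncovered → point at 8; [9,11] uncovered → point at 11; [12,14] uncovered → point at 14; [15,16] uncovered → point at 16.
Points: 4, 8, 11, 14, 16 (5 total).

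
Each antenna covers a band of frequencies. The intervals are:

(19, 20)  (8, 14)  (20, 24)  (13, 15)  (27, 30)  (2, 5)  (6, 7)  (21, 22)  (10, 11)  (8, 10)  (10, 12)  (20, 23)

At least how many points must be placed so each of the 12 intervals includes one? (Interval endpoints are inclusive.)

7

Sort by right endpoint; whenever an interval is uncovered, place a point at its right end.
Sorted: [2,5] [6,7] [8,10] [10,11] [10,12] [8,14] [13,15] [19,20] [21,22] [20,23] [20,24] [27,30]
{[2,5]} hit by 5; {[6,7]} hit by 7; {[8,10],[10,11],[10,12],[8,14]} hit by 10; {[13,15]} hit by 15; {[19,20]} hit by 20; {[21,22],[20,23],[20,24]} hit by 22; {[27,30]} hit by 30.
Points: 5, 7, 10, 15, 20, 22, 30 (7 total).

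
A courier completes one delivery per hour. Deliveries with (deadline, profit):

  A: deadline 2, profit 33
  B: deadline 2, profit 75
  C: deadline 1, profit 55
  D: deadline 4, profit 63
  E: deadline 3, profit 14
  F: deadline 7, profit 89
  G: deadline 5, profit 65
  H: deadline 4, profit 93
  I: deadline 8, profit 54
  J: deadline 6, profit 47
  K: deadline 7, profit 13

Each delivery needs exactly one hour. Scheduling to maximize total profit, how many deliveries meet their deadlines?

8

Sort by profit descending; place each in the latest free slot ≤ its deadline.
By profit: H(d4,93), F(d7,89), B(d2,75), G(d5,65), D(d4,63), C(d1,55), I(d8,54), J(d6,47), A(d2,33), E(d3,14), K(d7,13)
H→slot 4; F→slot 7; B→slot 2; G→slot 5; D→slot 3; C→slot 1; I→slot 8; J→slot 6; A skipped; E skipped; K skipped.
8 of 11 scheduled.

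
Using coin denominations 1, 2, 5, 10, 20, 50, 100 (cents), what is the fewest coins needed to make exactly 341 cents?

341 = 3×100 + 2×20 + 1×1
Total coins = 3 + 2 + 1 = 6

6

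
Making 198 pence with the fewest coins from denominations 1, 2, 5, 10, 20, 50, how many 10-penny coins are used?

0

Use the largest denomination that fits, subtract, and repeat.
198 = 3×50 + 2×20 + 1×5 + 1×2 + 1×1
Count of 10: 0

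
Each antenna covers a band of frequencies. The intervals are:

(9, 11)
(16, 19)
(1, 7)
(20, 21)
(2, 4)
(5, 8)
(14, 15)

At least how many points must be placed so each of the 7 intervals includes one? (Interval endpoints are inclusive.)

6

Process intervals by earliest right end; each time one isn't hit yet, stab at its right endpoint.
Sorted: [2,4] [1,7] [5,8] [9,11] [14,15] [16,19] [20,21]
{[2,4],[1,7]} hit by 4; {[5,8]} hit by 8; {[9,11]} hit by 11; {[14,15]} hit by 15; {[16,19]} hit by 19; {[20,21]} hit by 21.
Points: 4, 8, 11, 15, 19, 21 (6 total).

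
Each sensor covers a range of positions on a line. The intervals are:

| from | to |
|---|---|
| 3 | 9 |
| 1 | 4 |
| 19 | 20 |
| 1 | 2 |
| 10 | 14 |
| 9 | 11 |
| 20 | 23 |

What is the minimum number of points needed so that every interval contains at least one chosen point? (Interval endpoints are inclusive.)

4

Sort by right endpoint; whenever an interval is uncovered, place a point at its right end.
By right end: [1,2]  [1,4]  [3,9]  [9,11]  [10,14]  [19,20]  [20,23]
[1,2] uncovered → point at 2; [3,9] uncovered → point at 9; [10,14] uncovered → point at 14; [19,20] uncovered → point at 20.
Points: 2, 9, 14, 20 (4 total).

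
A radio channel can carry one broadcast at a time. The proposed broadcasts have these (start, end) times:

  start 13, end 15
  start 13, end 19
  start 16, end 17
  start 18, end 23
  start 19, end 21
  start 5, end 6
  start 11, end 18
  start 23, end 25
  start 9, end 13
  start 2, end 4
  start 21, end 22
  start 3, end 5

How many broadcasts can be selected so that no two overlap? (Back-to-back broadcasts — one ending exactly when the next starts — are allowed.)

By end time: (2,4), (3,5), (5,6), (9,13), (13,15), (16,17), (11,18), (13,19), (19,21), (21,22), (18,23), (23,25).
Pick (2,4); next start ≥ 4 → (5,6); next start ≥ 6 → (9,13); next start ≥ 13 → (13,15); next start ≥ 15 → (16,17); next start ≥ 17 → (19,21); next start ≥ 21 → (21,22); next start ≥ 22 → (23,25).
Selected 8 broadcasts.

8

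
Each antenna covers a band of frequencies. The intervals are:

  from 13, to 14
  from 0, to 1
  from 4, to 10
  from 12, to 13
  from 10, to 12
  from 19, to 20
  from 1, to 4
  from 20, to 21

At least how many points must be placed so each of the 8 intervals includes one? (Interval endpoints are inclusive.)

Process intervals by earliest right end; each time one isn't hit yet, stab at its right endpoint.
Sorted: [0,1] [1,4] [4,10] [10,12] [12,13] [13,14] [19,20] [20,21]
{[0,1],[1,4]} hit by 1; {[4,10],[10,12]} hit by 10; {[12,13],[13,14]} hit by 13; {[19,20],[20,21]} hit by 20.
Points: 1, 10, 13, 20 (4 total).

4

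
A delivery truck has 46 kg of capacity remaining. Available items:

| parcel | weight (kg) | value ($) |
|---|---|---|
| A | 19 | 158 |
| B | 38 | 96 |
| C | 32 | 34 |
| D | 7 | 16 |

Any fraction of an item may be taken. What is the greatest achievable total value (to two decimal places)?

Greedy by value/weight ratio, highest first.
Ratios (sorted): A 8.32, B 2.53, D 2.29, C 1.06
take A (19 @ 158); take 27/38 of B → 68.21. Capacity used 46/46.
Total value = 226.21

226.21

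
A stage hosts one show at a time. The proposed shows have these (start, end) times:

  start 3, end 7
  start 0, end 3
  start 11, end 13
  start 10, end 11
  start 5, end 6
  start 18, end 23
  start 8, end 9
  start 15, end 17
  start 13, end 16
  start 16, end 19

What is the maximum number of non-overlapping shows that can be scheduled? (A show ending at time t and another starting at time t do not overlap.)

Order by finish time; keep every interval that doesn't clash with the previous kept one.
By end time: (0,3), (5,6), (3,7), (8,9), (10,11), (11,13), (13,16), (15,17), (16,19), (18,23).
Pick (0,3); next start ≥ 3 → (5,6); next start ≥ 6 → (8,9); next start ≥ 9 → (10,11); next start ≥ 11 → (11,13); next start ≥ 13 → (13,16); next start ≥ 16 → (16,19).
Selected 7 shows.

7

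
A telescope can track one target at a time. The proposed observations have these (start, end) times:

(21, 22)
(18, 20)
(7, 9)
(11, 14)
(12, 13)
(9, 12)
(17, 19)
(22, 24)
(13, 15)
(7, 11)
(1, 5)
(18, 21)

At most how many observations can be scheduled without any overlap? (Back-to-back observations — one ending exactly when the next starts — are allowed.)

8

Order by finish time; keep every interval that doesn't clash with the previous kept one.
Sorted by end: (1,5)  (7,9)  (7,11)  (9,12)  (12,13)  (11,14)  (13,15)  (17,19)  (18,20)  (18,21)  (21,22)  (22,24)
take (1,5); take (7,9); skip (7,11); take (9,12); take (12,13); take (13,15); take (17,19); take (21,22); take (22,24).
Selected 8 observations.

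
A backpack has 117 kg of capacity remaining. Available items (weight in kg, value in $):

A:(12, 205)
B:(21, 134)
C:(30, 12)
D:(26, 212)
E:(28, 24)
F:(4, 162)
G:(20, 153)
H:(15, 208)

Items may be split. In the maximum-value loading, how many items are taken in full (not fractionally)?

Greedy by value/weight ratio, highest first.
Order: F (162/4=40.50) > A (205/12=17.08) > H (208/15=13.87) > D (212/26=8.15) > G (153/20=7.65) > B (134/21=6.38) > E (24/28=0.86) > C (12/30=0.40)
Fill: take F (4 @ 162) → take A (12 @ 205) → take H (15 @ 208) → take D (26 @ 212) → take G (20 @ 153) → take B (21 @ 134) → take 19/28 of E → 16.29; 117/117 used.
6 item(s) taken whole; one partial (take 19/28 of E).

6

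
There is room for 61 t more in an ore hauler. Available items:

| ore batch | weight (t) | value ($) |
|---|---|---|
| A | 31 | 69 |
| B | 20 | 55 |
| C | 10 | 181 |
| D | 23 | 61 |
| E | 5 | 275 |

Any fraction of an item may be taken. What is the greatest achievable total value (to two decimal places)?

Ratios (sorted): E 55.00, C 18.10, B 2.75, D 2.65, A 2.23
take E (5 @ 275); take C (10 @ 181); take B (20 @ 55); take D (23 @ 61); take 3/31 of A → 6.68. Capacity used 61/61.
Total value = 578.68

578.68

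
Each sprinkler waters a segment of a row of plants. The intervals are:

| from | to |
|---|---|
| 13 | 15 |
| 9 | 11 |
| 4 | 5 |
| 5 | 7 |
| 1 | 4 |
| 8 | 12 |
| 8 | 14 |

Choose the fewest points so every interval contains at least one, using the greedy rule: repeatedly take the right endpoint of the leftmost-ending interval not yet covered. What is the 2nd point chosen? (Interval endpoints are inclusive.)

7

Sort by right endpoint; whenever an interval is uncovered, place a point at its right end.
By right end: [1,4]  [4,5]  [5,7]  [9,11]  [8,12]  [8,14]  [13,15]
[1,4] uncovered → point at 4; [5,7] uncovered → point at 7; [9,11] uncovered → point at 11; [13,15] uncovered → point at 15.
Points: 4, 7, 11, 15 (4 total).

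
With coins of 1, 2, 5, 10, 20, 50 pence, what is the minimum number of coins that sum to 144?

6

Greedy: take as many of the largest coin as possible, then repeat with the remainder.
144 = 2×50 + 2×20 + 2×2
Total coins = 2 + 2 + 2 = 6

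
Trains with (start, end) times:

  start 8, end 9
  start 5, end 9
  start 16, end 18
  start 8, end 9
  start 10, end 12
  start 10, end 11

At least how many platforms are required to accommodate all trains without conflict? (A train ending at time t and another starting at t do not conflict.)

The answer is the maximum number of intervals overlapping at any instant.
Events (time:±→running): 5:+→1 8:+→2 8:+→3 … peak 3.

3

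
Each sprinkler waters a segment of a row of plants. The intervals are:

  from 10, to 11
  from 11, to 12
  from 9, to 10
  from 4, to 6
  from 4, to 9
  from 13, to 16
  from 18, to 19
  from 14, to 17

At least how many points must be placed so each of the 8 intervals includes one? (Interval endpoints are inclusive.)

5

Sort by right endpoint; whenever an interval is uncovered, place a point at its right end.
Sorted: [4,6] [4,9] [9,10] [10,11] [11,12] [13,16] [14,17] [18,19]
{[4,6],[4,9]} hit by 6; {[9,10],[10,11]} hit by 10; {[11,12]} hit by 12; {[13,16],[14,17]} hit by 16; {[18,19]} hit by 19.
Points: 6, 10, 12, 16, 19 (5 total).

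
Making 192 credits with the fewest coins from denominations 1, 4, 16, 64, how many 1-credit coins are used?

192 = 3×64
Count of 1: 0

0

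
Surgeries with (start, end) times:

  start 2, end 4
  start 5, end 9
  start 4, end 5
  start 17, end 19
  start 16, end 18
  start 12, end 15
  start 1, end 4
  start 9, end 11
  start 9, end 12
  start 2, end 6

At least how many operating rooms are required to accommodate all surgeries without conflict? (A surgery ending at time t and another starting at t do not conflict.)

3

Count concurrent intervals with a sweep; the peak is the room count.
Events (time:±→running): 1:+→1 2:+→2 2:+→3 … peak 3.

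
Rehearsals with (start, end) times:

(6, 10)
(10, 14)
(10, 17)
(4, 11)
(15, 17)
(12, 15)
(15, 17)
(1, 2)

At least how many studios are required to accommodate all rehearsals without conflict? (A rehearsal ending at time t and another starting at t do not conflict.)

Count concurrent intervals with a sweep; the peak is the room count.
Events (time:±→running): 1:+→1 2:-→0 4:+→1 6:+→2 10:-→1 10:+→2 10:+→3 … peak 3.

3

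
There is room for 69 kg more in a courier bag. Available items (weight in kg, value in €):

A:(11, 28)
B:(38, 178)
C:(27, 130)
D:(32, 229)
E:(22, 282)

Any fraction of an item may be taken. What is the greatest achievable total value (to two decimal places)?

Greedy by value/weight ratio, highest first.
Ratios (sorted): E 12.82, D 7.16, C 4.81, B 4.68, A 2.55
take E (22 @ 282); take D (32 @ 229); take 15/27 of C → 72.22. Capacity used 69/69.
Total value = 583.22

583.22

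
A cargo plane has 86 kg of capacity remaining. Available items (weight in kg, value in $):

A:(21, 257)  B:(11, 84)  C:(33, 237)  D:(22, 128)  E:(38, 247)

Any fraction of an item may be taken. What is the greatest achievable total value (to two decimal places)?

Greedy by value/weight ratio, highest first.
Ratios (sorted): A 12.24, B 7.64, C 7.18, E 6.50, D 5.82
take A (21 @ 257); take B (11 @ 84); take C (33 @ 237); take 21/38 of E → 136.50. Capacity used 86/86.
Total value = 714.50

714.50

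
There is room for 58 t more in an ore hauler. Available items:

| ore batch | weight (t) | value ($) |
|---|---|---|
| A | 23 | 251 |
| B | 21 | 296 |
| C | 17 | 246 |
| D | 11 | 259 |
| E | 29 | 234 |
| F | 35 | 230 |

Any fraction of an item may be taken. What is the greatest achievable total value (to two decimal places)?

Order: D (259/11=23.55) > C (246/17=14.47) > B (296/21=14.10) > A (251/23=10.91) > E (234/29=8.07) > F (230/35=6.57)
Fill: take D (11 @ 259) → take C (17 @ 246) → take B (21 @ 296) → take 9/23 of A → 98.22; 58/58 used.
Total value = 899.22

899.22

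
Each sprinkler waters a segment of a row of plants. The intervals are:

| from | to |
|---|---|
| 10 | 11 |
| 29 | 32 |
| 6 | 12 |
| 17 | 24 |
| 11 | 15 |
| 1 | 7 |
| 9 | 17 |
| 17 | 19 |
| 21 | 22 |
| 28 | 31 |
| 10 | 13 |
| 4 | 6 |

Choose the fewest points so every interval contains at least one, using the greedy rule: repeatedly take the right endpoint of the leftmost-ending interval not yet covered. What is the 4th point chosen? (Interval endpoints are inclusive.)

Process intervals by earliest right end; each time one isn't hit yet, stab at its right endpoint.
By right end: [4,6]  [1,7]  [10,11]  [6,12]  [10,13]  [11,15]  [9,17]  [17,19]  [21,22]  [17,24]  [28,31]  [29,32]
[4,6] uncovered → point at 6; [10,11] uncovered → point at 11; [17,19] uncovered → point at 19; [21,22] uncovered → point at 22; [28,31] uncovered → point at 31.
Points: 6, 11, 19, 22, 31 (5 total).

22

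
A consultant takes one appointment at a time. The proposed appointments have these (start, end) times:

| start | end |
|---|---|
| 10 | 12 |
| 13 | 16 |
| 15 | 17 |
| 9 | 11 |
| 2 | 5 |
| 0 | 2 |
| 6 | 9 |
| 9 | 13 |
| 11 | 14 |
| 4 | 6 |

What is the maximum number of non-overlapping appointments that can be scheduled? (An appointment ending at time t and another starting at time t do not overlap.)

Greedy by earliest finish: after sorting by end time, pick each interval compatible with the last pick.
By end time: (0,2), (2,5), (4,6), (6,9), (9,11), (10,12), (9,13), (11,14), (13,16), (15,17).
Pick (0,2); next start ≥ 2 → (2,5); next start ≥ 5 → (6,9); next start ≥ 9 → (9,11); next start ≥ 11 → (11,14); next start ≥ 14 → (15,17).
Selected 6 appointments.

6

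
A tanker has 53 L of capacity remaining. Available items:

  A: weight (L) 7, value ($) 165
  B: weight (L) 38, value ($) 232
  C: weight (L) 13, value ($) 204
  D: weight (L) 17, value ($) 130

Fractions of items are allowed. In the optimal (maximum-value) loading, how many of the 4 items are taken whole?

Ratios (sorted): A 23.57, C 15.69, D 7.65, B 6.11
take A (7 @ 165); take C (13 @ 204); take D (17 @ 130); take 16/38 of B → 97.68. Capacity used 53/53.
3 item(s) taken whole; one partial (take 16/38 of B).

3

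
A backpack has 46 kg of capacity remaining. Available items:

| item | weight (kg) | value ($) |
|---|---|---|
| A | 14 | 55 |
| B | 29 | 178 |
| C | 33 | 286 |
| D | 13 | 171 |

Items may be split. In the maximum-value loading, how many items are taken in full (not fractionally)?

Greedy by value/weight ratio, highest first.
Ratios (sorted): D 13.15, C 8.67, B 6.14, A 3.93
take D (13 @ 171); take C (33 @ 286). Capacity used 46/46.
2 item(s) taken whole.

2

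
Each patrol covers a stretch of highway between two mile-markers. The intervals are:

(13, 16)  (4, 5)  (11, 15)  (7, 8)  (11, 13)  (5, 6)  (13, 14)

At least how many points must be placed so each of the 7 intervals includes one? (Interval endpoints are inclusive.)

By right end: [4,5]  [5,6]  [7,8]  [11,13]  [13,14]  [11,15]  [13,16]
[4,5] uncovered → point at 5; [7,8] uncovered → point at 8; [11,13] uncovered → point at 13.
Points: 5, 8, 13 (3 total).

3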